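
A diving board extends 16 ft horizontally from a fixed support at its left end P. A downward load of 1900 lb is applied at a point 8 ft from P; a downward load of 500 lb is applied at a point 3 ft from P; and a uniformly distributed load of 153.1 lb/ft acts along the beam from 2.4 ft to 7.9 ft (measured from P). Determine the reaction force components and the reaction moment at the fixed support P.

P_x = 0, P_y = 3242 lb, M_P = 21040 lb·ft

Resultant of the distributed load: 153.1 × 5.5 = 842.05 lb at 5.15 ft from P.
ΣF_x = 0: P_x = 0.
ΣF_y = 0: P_y − 1900 − 500 − 153.1·5.5 = 0 → P_y = 3242 lb.
ΣM about P: M_P − 1900·8 − 500·3 − (153.1·5.5)·5.15 = 0 → M_P = 21040 lb·ft.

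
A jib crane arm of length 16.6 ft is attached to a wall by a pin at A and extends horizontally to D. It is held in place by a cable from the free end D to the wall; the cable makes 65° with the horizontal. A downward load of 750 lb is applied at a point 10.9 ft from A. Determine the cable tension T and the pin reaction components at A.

ΣM about A: T·sin65°·16.6 − 750·10.9 = 0 → T = 8175/(16.6·0.906308) = 543.38 ≈ 543.4 lb.
ΣF_x = 0: A_x − T·cos65° = 0 → A_x = 543.38 × 0.422618 = 229.6 lb.
ΣF_y = 0: A_y + T·sin65° − 750 = 0 → A_y = 750 − 543.38 × 0.906308 = 257.5 lb.

T = 543.4 lb, A_x = 229.6 lb, A_y = 257.5 lb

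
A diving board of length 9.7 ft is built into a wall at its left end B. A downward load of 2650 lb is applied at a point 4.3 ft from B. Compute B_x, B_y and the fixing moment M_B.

B_x = 0, B_y = 2650 lb, M_B = 11400 lb·ft

ΣF_x = 0: B_x = 0.
ΣF_y = 0: B_y − 2650 = 0 → B_y = 2650 lb.
ΣM about B: M_B − 2650·4.3 = 0 → M_B = 11400 lb·ft.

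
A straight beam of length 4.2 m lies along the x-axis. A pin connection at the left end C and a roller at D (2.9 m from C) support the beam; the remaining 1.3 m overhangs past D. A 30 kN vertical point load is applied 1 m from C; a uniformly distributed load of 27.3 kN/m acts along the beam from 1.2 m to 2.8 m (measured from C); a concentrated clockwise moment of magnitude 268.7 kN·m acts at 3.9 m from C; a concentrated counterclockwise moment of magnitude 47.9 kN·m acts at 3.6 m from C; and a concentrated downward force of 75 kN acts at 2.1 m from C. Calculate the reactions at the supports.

Resultant of the distributed load: 27.3 × 1.6 = 43.68 kN at 2 m from C.
Moments about C: D_y·2.9 − 30·1 − (27.3·1.6)·2 − 268.7 + 47.9 − 75·2.1 = 0 → D_y = 495.66/2.9 = 170.917 ≈ 170.9 kN.
ΣF_y = 0: C_y + 170.917 − 30 − 27.3·1.6 − 75 = 0 → C_y = -22.24 kN.
ΣF_x = 0: no horizontal applied forces, so C_x = 0.

C_x = 0, C_y = -22.24 kN, D_y = 170.9 kN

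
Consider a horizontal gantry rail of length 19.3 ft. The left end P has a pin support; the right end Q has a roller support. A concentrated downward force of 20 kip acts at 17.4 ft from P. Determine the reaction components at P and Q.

ΣM about P: Q_y·19.3 − 20·17.4 = 0 → Q_y = 348/19.3 = 18.0311 ≈ 18.03 kip.
ΣF_y = 0: P_y + 18.0311 − 20 = 0 → P_y = 1.969 kip.
ΣF_x = 0: no horizontal applied forces, so P_x = 0.

P_x = 0, P_y = 1.969 kip, Q_y = 18.03 kip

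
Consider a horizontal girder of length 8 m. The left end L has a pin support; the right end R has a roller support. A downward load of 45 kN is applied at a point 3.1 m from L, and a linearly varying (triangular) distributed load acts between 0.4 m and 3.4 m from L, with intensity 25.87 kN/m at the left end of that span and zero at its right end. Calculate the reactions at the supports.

L_x = 0, L_y = 59.58 kN, R_y = 24.23 kN

Resultant of the triangular load: ½ × 25.87 × 3 = 38.805 kN, acting at 1.4 m from L (one-third of the span from the peak).
Taking moments about L: R_y·8 − 45·3.1 − (½·25.87·3)·1.4 = 0 → R_y = 193.827/8 = 24.2284 ≈ 24.23 kN.
ΣF_y = 0: L_y + 24.2284 − 45 − ½·25.87·3 = 0 → L_y = 59.58 kN.
ΣF_x = 0: no horizontal applied forces, so L_x = 0.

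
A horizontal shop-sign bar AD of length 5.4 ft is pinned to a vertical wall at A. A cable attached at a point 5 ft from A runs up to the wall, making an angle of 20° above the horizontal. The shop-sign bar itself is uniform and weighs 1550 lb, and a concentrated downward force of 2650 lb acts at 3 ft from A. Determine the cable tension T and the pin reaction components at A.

T = 7096 lb, A_x = 6668 lb, A_y = 1773 lb

ΣM about A: T·sin20°·5 − 1550·2.7 − 2650·3 = 0 → T = 12135/(5·0.34202) = 7096.08 ≈ 7096 lb.
ΣF_x = 0: A_x − T·cos20° = 0 → A_x = 7096.08 × 0.939693 = 6668 lb.
ΣF_y = 0: A_y + T·sin20° − 1550 − 2650 = 0 → A_y = 4200 − 7096.08 × 0.34202 = 1773 lb.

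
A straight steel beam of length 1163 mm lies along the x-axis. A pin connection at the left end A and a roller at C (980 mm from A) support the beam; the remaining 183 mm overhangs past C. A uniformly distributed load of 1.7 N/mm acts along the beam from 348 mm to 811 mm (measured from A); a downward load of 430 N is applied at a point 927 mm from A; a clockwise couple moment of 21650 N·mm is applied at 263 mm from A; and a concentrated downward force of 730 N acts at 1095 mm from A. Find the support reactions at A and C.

A_x = 0, A_y = 237.2 N, C_y = 1710 N

Resultant of the distributed load: 1.7 × 463 = 787.1 N at 579.5 mm from A.
ΣM about A: C_y·980 − (1.7·463)·579.5 − 430·927 − 21650 − 730·1095 = 0 → C_y = 1675734.45/980 = 1709.93 ≈ 1710 N.
ΣF_y = 0: A_y + 1709.93 − 1.7·463 − 430 − 730 = 0 → A_y = 237.2 N.
ΣF_x = 0: no horizontal applied forces, so A_x = 0.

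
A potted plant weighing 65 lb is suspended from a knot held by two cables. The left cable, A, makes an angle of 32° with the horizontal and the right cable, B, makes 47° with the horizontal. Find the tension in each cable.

ΣF_x = 0: −T_A·cos32° + T_B·cos47° = 0 → T_B = 1.24348·T_A.
ΣF_y = 0: T_A·sin32° + T_B·sin47° = 65.
Substitute: T_A·(0.529919 + 1.24348·0.731354) = 65 → T_A = 45.1595 ≈ 45.16 lb.
Then T_B = 1.24348 × 45.1595 = 56.15 lb.

T_A = 45.16 lb, T_B = 56.15 lb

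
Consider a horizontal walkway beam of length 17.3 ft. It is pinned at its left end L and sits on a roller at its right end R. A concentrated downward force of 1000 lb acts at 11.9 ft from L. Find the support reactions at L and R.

L_x = 0, L_y = 312.1 lb, R_y = 687.9 lb

Moments about L: R_y·17.3 − 1000·11.9 = 0 → R_y = 11900/17.3 = 687.861 ≈ 687.9 lb.
ΣF_y = 0: L_y + 687.861 − 1000 = 0 → L_y = 312.1 lb.
ΣF_x = 0: no horizontal applied forces, so L_x = 0.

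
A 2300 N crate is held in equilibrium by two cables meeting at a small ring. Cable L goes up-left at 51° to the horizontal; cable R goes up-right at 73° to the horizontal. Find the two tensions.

ΣF_x = 0: −T_L·cos51° + T_R·cos73° = 0 → T_R = 2.15247·T_L.
ΣF_y = 0: T_L·sin51° + T_R·sin73° = 2300.
Substitute: T_L·(0.777146 + 2.15247·0.956305) = 2300 → T_L = 811.126 ≈ 811.1 N.
Then T_R = 2.15247 × 811.126 = 1746 N.

T_L = 811.1 N, T_R = 1746 N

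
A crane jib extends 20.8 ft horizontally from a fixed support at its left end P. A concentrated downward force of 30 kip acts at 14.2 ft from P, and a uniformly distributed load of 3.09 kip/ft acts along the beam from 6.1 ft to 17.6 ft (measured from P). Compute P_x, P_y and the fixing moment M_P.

Resultant of the distributed load: 3.09 × 11.5 = 35.535 kip at 11.85 ft from P.
ΣF_x = 0: P_x = 0.
ΣF_y = 0: P_y − 30 − 3.09·11.5 = 0 → P_y = 65.53 kip.
ΣM about P: M_P − 30·14.2 − (3.09·11.5)·11.85 = 0 → M_P = 847.1 kip·ft.

P_x = 0, P_y = 65.53 kip, M_P = 847.1 kip·ft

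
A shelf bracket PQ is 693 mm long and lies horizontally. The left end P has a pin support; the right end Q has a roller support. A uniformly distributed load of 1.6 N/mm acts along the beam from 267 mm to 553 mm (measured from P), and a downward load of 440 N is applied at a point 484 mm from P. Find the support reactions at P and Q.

Resultant of the distributed load: 1.6 × 286 = 457.6 N at 410 mm from P.
Taking moments about P: Q_y·693 − (1.6·286)·410 − 440·484 = 0 → Q_y = 400576/693 = 578.032 ≈ 578.0 N.
ΣF_y = 0: P_y + 578.032 − 1.6·286 − 440 = 0 → P_y = 319.6 N.
ΣF_x = 0: no horizontal applied forces, so P_x = 0.

P_x = 0, P_y = 319.6 N, Q_y = 578.0 N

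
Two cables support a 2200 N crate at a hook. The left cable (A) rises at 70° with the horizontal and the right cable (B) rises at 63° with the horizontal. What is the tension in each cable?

T_A = 1366 N, T_B = 1029 N

ΣF_x = 0: −T_A·cos70° + T_B·cos63° = 0 → T_B = 0.753364·T_A.
ΣF_y = 0: T_A·sin70° + T_B·sin63° = 2200.
Substitute: T_A·(0.939693 + 0.753364·0.891007) = 2200 → T_A = 1365.66 ≈ 1366 N.
Then T_B = 0.753364 × 1365.66 = 1029 N.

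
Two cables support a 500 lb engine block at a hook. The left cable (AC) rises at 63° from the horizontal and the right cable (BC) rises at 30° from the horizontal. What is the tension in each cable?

ΣF_x = 0: −T_AC·cos63° + T_BC·cos30° = 0 → T_BC = 0.524223·T_AC.
ΣF_y = 0: T_AC·sin63° + T_BC·sin30° = 500.
Substitute: T_AC·(0.891007 + 0.524223·0.5) = 500 → T_AC = 433.607 ≈ 433.6 lb.
Then T_BC = 0.524223 × 433.607 = 227.3 lb.

T_AC = 433.6 lb, T_BC = 227.3 lb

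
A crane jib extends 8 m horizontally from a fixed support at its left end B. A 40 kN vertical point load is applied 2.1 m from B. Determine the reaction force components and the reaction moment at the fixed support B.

B_x = 0, B_y = 40.00 kN, M_B = 84.00 kN·m

ΣF_x = 0: B_x = 0.
ΣF_y = 0: B_y − 40 = 0 → B_y = 40.00 kN.
ΣM about B: M_B − 40·2.1 = 0 → M_B = 84.00 kN·m.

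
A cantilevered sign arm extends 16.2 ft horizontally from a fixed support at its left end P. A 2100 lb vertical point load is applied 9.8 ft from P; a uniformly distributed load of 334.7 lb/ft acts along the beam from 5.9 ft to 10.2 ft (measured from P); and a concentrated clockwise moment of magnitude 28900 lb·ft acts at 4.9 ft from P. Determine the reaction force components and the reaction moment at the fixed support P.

Resultant of the distributed load: 334.7 × 4.3 = 1439.21 lb at 8.05 ft from P.
ΣF_x = 0: P_x = 0.
ΣF_y = 0: P_y − 2100 − 334.7·4.3 = 0 → P_y = 3539 lb.
ΣM about P: M_P − 2100·9.8 − (334.7·4.3)·8.05 − 28900 = 0 → M_P = 61070 lb·ft.

P_x = 0, P_y = 3539 lb, M_P = 61070 lb·ft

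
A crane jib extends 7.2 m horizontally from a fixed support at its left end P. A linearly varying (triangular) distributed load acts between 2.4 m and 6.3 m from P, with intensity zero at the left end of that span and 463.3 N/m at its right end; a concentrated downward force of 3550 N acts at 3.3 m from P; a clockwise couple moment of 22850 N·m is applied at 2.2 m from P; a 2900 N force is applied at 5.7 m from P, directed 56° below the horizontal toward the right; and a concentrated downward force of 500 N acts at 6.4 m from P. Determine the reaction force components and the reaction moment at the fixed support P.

P_x = -1622 N, P_y = 7358 N, M_P = 55990 N·m

Resultant of the triangular load: ½ × 463.3 × 3.9 = 903.435 N, acting at 5 m from P (one-third of the span from the peak).
ΣF_x = 0: P_x + 2900·cos56° = 0 → P_x = -1622 N.
ΣF_y = 0: P_y − ½·463.3·3.9 − 3550 − 2900·sin56° − 500 = 0 → P_y = 7358 N.
ΣM about P: M_P − (½·463.3·3.9)·5 − 3550·3.3 − 22850 − 2900·sin56°·5.7 − 500·6.4 = 0 → M_P = 55990 N·m.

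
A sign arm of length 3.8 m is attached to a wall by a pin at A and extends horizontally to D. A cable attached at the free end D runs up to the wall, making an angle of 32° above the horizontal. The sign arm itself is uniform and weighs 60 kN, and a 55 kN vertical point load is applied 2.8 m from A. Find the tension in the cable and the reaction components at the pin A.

T = 133.1 kN, A_x = 112.9 kN, A_y = 44.47 kN

ΣM about A: T·sin32°·3.8 − 60·1.9 − 55·2.8 = 0 → T = 268/(3.8·0.529919) = 133.089 ≈ 133.1 kN.
ΣF_x = 0: A_x − T·cos32° = 0 → A_x = 133.089 × 0.848048 = 112.9 kN.
ΣF_y = 0: A_y + T·sin32° − 60 − 55 = 0 → A_y = 115 − 133.089 × 0.529919 = 44.47 kN.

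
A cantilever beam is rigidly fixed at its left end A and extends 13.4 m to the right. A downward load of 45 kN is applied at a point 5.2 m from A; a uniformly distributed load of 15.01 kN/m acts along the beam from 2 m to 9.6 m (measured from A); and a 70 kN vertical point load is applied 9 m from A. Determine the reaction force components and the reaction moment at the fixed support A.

Resultant of the distributed load: 15.01 × 7.6 = 114.076 kN at 5.8 m from A.
ΣF_x = 0: A_x = 0.
ΣF_y = 0: A_y − 45 − 15.01·7.6 − 70 = 0 → A_y = 229.1 kN.
ΣM about A: M_A − 45·5.2 − (15.01·7.6)·5.8 − 70·9 = 0 → M_A = 1526 kN·m.

A_x = 0, A_y = 229.1 kN, M_A = 1526 kN·m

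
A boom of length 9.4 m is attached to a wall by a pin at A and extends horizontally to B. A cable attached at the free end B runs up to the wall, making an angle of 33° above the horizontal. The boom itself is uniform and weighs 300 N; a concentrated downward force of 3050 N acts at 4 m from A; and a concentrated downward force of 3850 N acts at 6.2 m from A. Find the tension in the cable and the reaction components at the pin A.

T = 7321 N, A_x = 6140 N, A_y = 3213 N

ΣM about A: T·sin33°·9.4 − 300·4.7 − 3050·4 − 3850·6.2 = 0 → T = 37480/(9.4·0.544639) = 7320.88 ≈ 7321 N.
ΣF_x = 0: A_x − T·cos33° = 0 → A_x = 7320.88 × 0.838671 = 6140 N.
ΣF_y = 0: A_y + T·sin33° − 300 − 3050 − 3850 = 0 → A_y = 7200 − 7320.88 × 0.544639 = 3213 N.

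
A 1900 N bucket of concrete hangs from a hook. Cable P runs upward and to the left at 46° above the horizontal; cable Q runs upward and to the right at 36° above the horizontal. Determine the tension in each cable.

T_P = 1552 N, T_Q = 1333 N

ΣF_x = 0: −T_P·cos46° + T_Q·cos36° = 0 → T_Q = 0.858645·T_P.
ΣF_y = 0: T_P·sin46° + T_Q·sin36° = 1900.
Substitute: T_P·(0.71934 + 0.858645·0.587785) = 1900 → T_P = 1552.24 ≈ 1552 N.
Then T_Q = 0.858645 × 1552.24 = 1333 N.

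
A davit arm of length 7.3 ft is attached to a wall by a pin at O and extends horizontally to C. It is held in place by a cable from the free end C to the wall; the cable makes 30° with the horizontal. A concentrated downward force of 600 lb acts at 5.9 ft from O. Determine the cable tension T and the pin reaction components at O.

ΣM about O: T·sin30°·7.3 − 600·5.9 = 0 → T = 3540/(7.3·0.5) = 969.863 ≈ 969.9 lb.
ΣF_x = 0: O_x − T·cos30° = 0 → O_x = 969.863 × 0.866025 = 839.9 lb.
ΣF_y = 0: O_y + T·sin30° − 600 = 0 → O_y = 600 − 969.863 × 0.5 = 115.1 lb.

T = 969.9 lb, O_x = 839.9 lb, O_y = 115.1 lb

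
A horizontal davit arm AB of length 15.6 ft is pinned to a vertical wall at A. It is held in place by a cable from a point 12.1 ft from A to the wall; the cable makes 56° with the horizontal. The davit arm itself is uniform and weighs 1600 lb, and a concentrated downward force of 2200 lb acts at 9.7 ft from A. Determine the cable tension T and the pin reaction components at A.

ΣM about A: T·sin56°·12.1 − 1600·7.8 − 2200·9.7 = 0 → T = 33820/(12.1·0.829038) = 3371.43 ≈ 3371 lb.
ΣF_x = 0: A_x − T·cos56° = 0 → A_x = 3371.43 × 0.559193 = 1885 lb.
ΣF_y = 0: A_y + T·sin56° − 1600 − 2200 = 0 → A_y = 3800 − 3371.43 × 0.829038 = 1005 lb.

T = 3371 lb, A_x = 1885 lb, A_y = 1005 lb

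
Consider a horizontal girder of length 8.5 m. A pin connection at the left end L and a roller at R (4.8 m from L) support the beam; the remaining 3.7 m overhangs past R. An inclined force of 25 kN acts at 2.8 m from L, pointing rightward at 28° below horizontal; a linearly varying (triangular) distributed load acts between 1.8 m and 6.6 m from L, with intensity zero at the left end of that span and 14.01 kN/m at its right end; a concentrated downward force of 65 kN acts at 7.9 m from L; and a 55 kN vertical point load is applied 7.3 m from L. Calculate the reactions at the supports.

L_x = -22.07 kN, L_y = -67.14 kN, R_y = 232.5 kN

Resultant of the triangular load: ½ × 14.01 × 4.8 = 33.624 kN, acting at 5 m from L (one-third of the span from the peak).
ΣM about L: R_y·4.8 − 25·sin28°·2.8 − (½·14.01·4.8)·5 − 65·7.9 − 55·7.3 = 0 → R_y = 1115.98/4.8 = 232.496 ≈ 232.5 kN.
ΣF_y = 0: L_y + 232.496 − 25·sin28° − ½·14.01·4.8 − 65 − 55 = 0 → L_y = -67.14 kN.
ΣF_x = 0: L_x + 25·cos28° = 0 → L_x = -22.07 kN.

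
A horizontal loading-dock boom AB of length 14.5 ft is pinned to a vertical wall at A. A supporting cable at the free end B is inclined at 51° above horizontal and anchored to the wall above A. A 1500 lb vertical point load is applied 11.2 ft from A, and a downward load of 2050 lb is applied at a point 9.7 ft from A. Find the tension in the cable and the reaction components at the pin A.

ΣM about A: T·sin51°·14.5 − 1500·11.2 − 2050·9.7 = 0 → T = 36685/(14.5·0.777146) = 3255.5 ≈ 3256 lb.
ΣF_x = 0: A_x − T·cos51° = 0 → A_x = 3255.5 × 0.62932 = 2049 lb.
ΣF_y = 0: A_y + T·sin51° − 1500 − 2050 = 0 → A_y = 3550 − 3255.5 × 0.777146 = 1020 lb.

T = 3256 lb, A_x = 2049 lb, A_y = 1020 lb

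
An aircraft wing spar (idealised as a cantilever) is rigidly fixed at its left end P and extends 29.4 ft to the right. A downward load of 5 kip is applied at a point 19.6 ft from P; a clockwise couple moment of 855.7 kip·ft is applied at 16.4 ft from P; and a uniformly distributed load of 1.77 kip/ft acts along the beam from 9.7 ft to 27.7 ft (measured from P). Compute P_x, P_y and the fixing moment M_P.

P_x = 0, P_y = 36.86 kip, M_P = 1549 kip·ft

Resultant of the distributed load: 1.77 × 18 = 31.86 kip at 18.7 ft from P.
ΣF_x = 0: P_x = 0.
ΣF_y = 0: P_y − 5 − 1.77·18 = 0 → P_y = 36.86 kip.
ΣM about P: M_P − 5·19.6 − 855.7 − (1.77·18)·18.7 = 0 → M_P = 1549 kip·ft.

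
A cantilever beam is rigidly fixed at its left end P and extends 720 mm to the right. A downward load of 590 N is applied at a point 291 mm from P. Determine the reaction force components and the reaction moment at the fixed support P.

P_x = 0, P_y = 590.0 N, M_P = 171700 N·mm

ΣF_x = 0: P_x = 0.
ΣF_y = 0: P_y − 590 = 0 → P_y = 590.0 N.
ΣM about P: M_P − 590·291 = 0 → M_P = 171700 N·mm.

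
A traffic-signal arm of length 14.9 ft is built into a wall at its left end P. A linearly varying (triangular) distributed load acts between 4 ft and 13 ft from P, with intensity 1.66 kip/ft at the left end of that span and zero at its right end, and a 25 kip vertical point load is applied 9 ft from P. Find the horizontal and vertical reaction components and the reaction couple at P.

Resultant of the triangular load: ½ × 1.66 × 9 = 7.47 kip, acting at 7 ft from P (one-third of the span from the peak).
ΣF_x = 0: P_x = 0.
ΣF_y = 0: P_y − ½·1.66·9 − 25 = 0 → P_y = 32.47 kip.
ΣM about P: M_P − (½·1.66·9)·7 − 25·9 = 0 → M_P = 277.3 kip·ft.

P_x = 0, P_y = 32.47 kip, M_P = 277.3 kip·ft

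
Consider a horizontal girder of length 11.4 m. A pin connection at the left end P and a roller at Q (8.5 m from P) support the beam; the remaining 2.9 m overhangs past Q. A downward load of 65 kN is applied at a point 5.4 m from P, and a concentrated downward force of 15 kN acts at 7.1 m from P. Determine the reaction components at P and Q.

P_x = 0, P_y = 26.18 kN, Q_y = 53.82 kN

Taking moments about P: Q_y·8.5 − 65·5.4 − 15·7.1 = 0 → Q_y = 457.5/8.5 = 53.8235 ≈ 53.82 kN.
ΣF_y = 0: P_y + 53.8235 − 65 − 15 = 0 → P_y = 26.18 kN.
ΣF_x = 0: no horizontal applied forces, so P_x = 0.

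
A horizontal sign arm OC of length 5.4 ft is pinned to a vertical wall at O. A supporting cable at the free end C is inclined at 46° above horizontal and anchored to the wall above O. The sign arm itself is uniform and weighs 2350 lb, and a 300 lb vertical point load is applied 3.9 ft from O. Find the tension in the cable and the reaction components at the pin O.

ΣM about O: T·sin46°·5.4 − 2350·2.7 − 300·3.9 = 0 → T = 7515/(5.4·0.71934) = 1934.64 ≈ 1935 lb.
ΣF_x = 0: O_x − T·cos46° = 0 → O_x = 1934.64 × 0.694658 = 1344 lb.
ΣF_y = 0: O_y + T·sin46° − 2350 − 300 = 0 → O_y = 2650 − 1934.64 × 0.71934 = 1258 lb.

T = 1935 lb, O_x = 1344 lb, O_y = 1258 lb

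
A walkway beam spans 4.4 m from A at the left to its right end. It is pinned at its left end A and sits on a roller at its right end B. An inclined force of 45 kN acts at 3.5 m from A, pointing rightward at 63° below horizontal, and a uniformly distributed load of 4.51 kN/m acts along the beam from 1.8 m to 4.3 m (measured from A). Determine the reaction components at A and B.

A_x = -20.43 kN, A_y = 11.66 kN, B_y = 39.71 kN

Resultant of the distributed load: 4.51 × 2.5 = 11.275 kN at 3.05 m from A.
ΣM about A: B_y·4.4 − 45·sin63°·3.5 − (4.51·2.5)·3.05 = 0 → B_y = 174.722/4.4 = 39.7095 ≈ 39.71 kN.
ΣF_y = 0: A_y + 39.7095 − 45·sin63° − 4.51·2.5 = 0 → A_y = 11.66 kN.
ΣF_x = 0: A_x + 45·cos63° = 0 → A_x = -20.43 kN.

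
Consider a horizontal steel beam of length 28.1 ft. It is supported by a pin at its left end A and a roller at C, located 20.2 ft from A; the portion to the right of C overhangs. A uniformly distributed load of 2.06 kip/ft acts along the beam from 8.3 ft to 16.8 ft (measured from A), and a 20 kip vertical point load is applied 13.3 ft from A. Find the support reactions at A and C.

A_x = 0, A_y = 13.46 kip, C_y = 24.05 kip

Resultant of the distributed load: 2.06 × 8.5 = 17.51 kip at 12.55 ft from A.
ΣM about A: C_y·20.2 − (2.06·8.5)·12.55 − 20·13.3 = 0 → C_y = 485.7505/20.2 = 24.0471 ≈ 24.05 kip.
ΣF_y = 0: A_y + 24.0471 − 2.06·8.5 − 20 = 0 → A_y = 13.46 kip.
ΣF_x = 0: no horizontal applied forces, so A_x = 0.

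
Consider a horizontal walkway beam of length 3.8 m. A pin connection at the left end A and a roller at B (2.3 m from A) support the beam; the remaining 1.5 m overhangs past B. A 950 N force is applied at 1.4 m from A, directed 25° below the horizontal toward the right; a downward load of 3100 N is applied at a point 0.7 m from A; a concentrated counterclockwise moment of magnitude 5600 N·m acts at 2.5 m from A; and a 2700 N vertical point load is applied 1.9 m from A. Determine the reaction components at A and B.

ΣM about A: B_y·2.3 − 950·sin25°·1.4 − 3100·0.7 + 5600 − 2700·1.9 = 0 → B_y = 2262.08/2.3 = 983.513 ≈ 983.5 N.
ΣF_y = 0: A_y + 983.513 − 950·sin25° − 3100 − 2700 = 0 → A_y = 5218 N.
ΣF_x = 0: A_x + 950·cos25° = 0 → A_x = -861.0 N.

A_x = -861.0 N, A_y = 5218 N, B_y = 983.5 N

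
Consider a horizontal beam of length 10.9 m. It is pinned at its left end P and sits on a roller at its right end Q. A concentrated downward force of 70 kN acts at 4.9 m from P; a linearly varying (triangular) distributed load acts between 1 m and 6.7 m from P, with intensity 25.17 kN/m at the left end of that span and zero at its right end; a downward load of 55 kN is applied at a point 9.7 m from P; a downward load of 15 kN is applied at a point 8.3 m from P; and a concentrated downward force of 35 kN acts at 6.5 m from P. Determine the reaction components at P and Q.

P_x = 0, P_y = 114.9 kN, Q_y = 131.8 kN

Resultant of the triangular load: ½ × 25.17 × 5.7 = 71.7345 kN, acting at 2.9 m from P (one-third of the span from the peak).
ΣM about P: Q_y·10.9 − 70·4.9 − (½·25.17·5.7)·2.9 − 55·9.7 − 15·8.3 − 35·6.5 = 0 → Q_y = 1436.53005/10.9 = 131.792 ≈ 131.8 kN.
ΣF_y = 0: P_y + 131.792 − 70 − ½·25.17·5.7 − 55 − 15 − 35 = 0 → P_y = 114.9 kN.
ΣF_x = 0: no horizontal applied forces, so P_x = 0.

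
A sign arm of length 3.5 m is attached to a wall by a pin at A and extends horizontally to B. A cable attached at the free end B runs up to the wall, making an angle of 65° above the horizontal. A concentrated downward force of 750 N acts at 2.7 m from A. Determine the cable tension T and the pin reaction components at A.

T = 638.4 N, A_x = 269.8 N, A_y = 171.4 N

ΣM about A: T·sin65°·3.5 − 750·2.7 = 0 → T = 2025/(3.5·0.906308) = 638.383 ≈ 638.4 N.
ΣF_x = 0: A_x − T·cos65° = 0 → A_x = 638.383 × 0.422618 = 269.8 N.
ΣF_y = 0: A_y + T·sin65° − 750 = 0 → A_y = 750 − 638.383 × 0.906308 = 171.4 N.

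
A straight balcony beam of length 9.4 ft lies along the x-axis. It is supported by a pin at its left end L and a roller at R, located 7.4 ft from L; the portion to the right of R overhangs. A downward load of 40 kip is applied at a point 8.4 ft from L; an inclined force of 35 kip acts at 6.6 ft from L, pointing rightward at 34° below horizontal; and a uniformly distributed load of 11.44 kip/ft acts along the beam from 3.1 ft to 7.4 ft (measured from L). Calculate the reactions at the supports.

L_x = -29.02 kip, L_y = 11.00 kip, R_y = 97.76 kip

Resultant of the distributed load: 11.44 × 4.3 = 49.192 kip at 5.25 ft from L.
ΣM about L: R_y·7.4 − 40·8.4 − 35·sin34°·6.6 − (11.44·4.3)·5.25 = 0 → R_y = 723.432/7.4 = 97.7611 ≈ 97.76 kip.
ΣF_y = 0: L_y + 97.7611 − 40 − 35·sin34° − 11.44·4.3 = 0 → L_y = 11.00 kip.
ΣF_x = 0: L_x + 35·cos34° = 0 → L_x = -29.02 kip.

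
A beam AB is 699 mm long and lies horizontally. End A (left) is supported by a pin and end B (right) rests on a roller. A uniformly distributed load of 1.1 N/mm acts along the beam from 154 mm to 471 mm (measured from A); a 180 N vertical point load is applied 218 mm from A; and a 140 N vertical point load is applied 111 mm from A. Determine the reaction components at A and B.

A_x = 0, A_y = 434.4 N, B_y = 234.3 N

Resultant of the distributed load: 1.1 × 317 = 348.7 N at 312.5 mm from A.
Moments about A: B_y·699 − (1.1·317)·312.5 − 180·218 − 140·111 = 0 → B_y = 163748.75/699 = 234.261 ≈ 234.3 N.
ΣF_y = 0: A_y + 234.261 − 1.1·317 − 180 − 140 = 0 → A_y = 434.4 N.
ΣF_x = 0: no horizontal applied forces, so A_x = 0.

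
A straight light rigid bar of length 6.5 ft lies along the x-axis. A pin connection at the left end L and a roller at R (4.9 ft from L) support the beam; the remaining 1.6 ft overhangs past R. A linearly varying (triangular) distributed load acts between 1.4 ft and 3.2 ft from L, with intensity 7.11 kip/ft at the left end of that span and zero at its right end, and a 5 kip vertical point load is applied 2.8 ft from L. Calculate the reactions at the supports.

Resultant of the triangular load: ½ × 7.11 × 1.8 = 6.399 kip, acting at 2 ft from L (one-third of the span from the peak).
ΣM about L: R_y·4.9 − (½·7.11·1.8)·2 − 5·2.8 = 0 → R_y = 26.798/4.9 = 5.46898 ≈ 5.469 kip.
ΣF_y = 0: L_y + 5.46898 − ½·7.11·1.8 − 5 = 0 → L_y = 5.930 kip.
ΣF_x = 0: no horizontal applied forces, so L_x = 0.

L_x = 0, L_y = 5.930 kip, R_y = 5.469 kip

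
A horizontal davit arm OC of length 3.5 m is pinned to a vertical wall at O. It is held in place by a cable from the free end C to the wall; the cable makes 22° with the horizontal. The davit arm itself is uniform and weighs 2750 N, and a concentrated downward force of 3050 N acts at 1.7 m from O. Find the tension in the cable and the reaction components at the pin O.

ΣM about O: T·sin22°·3.5 − 2750·1.75 − 3050·1.7 = 0 → T = 9997.5/(3.5·0.374607) = 7625.13 ≈ 7625 N.
ΣF_x = 0: O_x − T·cos22° = 0 → O_x = 7625.13 × 0.927184 = 7070 N.
ΣF_y = 0: O_y + T·sin22° − 2750 − 3050 = 0 → O_y = 5800 − 7625.13 × 0.374607 = 2944 N.

T = 7625 N, O_x = 7070 N, O_y = 2944 N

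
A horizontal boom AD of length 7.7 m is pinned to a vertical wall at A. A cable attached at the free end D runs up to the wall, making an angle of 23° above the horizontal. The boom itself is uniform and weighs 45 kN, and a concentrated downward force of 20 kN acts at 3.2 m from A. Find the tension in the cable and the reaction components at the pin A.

ΣM about A: T·sin23°·7.7 − 45·3.85 − 20·3.2 = 0 → T = 237.25/(7.7·0.390731) = 78.8565 ≈ 78.86 kN.
ΣF_x = 0: A_x − T·cos23° = 0 → A_x = 78.8565 × 0.920505 = 72.59 kN.
ΣF_y = 0: A_y + T·sin23° − 45 − 20 = 0 → A_y = 65 − 78.8565 × 0.390731 = 34.19 kN.

T = 78.86 kN, A_x = 72.59 kN, A_y = 34.19 kN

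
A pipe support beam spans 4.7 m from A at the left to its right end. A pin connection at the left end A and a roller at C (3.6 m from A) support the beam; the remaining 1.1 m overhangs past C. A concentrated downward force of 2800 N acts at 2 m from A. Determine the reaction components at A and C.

Taking moments about A: C_y·3.6 − 2800·2 = 0 → C_y = 5600/3.6 = 1555.56 ≈ 1556 N.
ΣF_y = 0: A_y + 1555.56 − 2800 = 0 → A_y = 1244 N.
ΣF_x = 0: no horizontal applied forces, so A_x = 0.

A_x = 0, A_y = 1244 N, C_y = 1556 N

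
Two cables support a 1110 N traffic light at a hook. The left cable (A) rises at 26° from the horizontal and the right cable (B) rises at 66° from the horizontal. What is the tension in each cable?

T_A = 451.8 N, T_B = 998.3 N

ΣF_x = 0: −T_A·cos26° + T_B·cos66° = 0 → T_B = 2.20977·T_A.
ΣF_y = 0: T_A·sin26° + T_B·sin66° = 1110.
Substitute: T_A·(0.438371 + 2.20977·0.913545) = 1110 → T_A = 451.753 ≈ 451.8 N.
Then T_B = 2.20977 × 451.753 = 998.3 N.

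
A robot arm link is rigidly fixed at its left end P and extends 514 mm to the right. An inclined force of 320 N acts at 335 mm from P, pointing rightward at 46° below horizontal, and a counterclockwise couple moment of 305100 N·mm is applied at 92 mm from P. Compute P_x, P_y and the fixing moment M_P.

P_x = -222.3 N, P_y = 230.2 N, M_P = -228000 N·mm

ΣF_x = 0: P_x + 320·cos46° = 0 → P_x = -222.3 N.
ΣF_y = 0: P_y − 320·sin46° = 0 → P_y = 230.2 N.
ΣM about P: M_P − 320·sin46°·335 + 305100 = 0 → M_P = -228000 N·mm.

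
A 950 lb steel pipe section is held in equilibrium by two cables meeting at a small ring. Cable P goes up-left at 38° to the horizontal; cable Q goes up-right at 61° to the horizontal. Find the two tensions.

ΣF_x = 0: −T_P·cos38° + T_Q·cos61° = 0 → T_Q = 1.6254·T_P.
ΣF_y = 0: T_P·sin38° + T_Q·sin61° = 950.
Substitute: T_P·(0.615661 + 1.6254·0.87462) = 950 → T_P = 466.311 ≈ 466.3 lb.
Then T_Q = 1.6254 × 466.311 = 757.9 lb.

T_P = 466.3 lb, T_Q = 757.9 lb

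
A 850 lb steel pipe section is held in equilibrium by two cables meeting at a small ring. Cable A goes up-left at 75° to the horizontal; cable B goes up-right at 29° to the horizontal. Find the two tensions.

T_A = 766.2 lb, T_B = 226.7 lb

ΣF_x = 0: −T_A·cos75° + T_B·cos29° = 0 → T_B = 0.295922·T_A.
ΣF_y = 0: T_A·sin75° + T_B·sin29° = 850.
Substitute: T_A·(0.965926 + 0.295922·0.48481) = 850 → T_A = 766.185 ≈ 766.2 lb.
Then T_B = 0.295922 × 766.185 = 226.7 lb.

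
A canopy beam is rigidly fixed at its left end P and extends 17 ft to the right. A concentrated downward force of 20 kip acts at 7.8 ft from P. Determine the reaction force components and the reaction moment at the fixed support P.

ΣF_x = 0: P_x = 0.
ΣF_y = 0: P_y − 20 = 0 → P_y = 20.00 kip.
ΣM about P: M_P − 20·7.8 = 0 → M_P = 156.0 kip·ft.

P_x = 0, P_y = 20.00 kip, M_P = 156.0 kip·ft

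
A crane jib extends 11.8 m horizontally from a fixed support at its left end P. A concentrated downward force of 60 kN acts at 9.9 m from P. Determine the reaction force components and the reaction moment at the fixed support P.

ΣF_x = 0: P_x = 0.
ΣF_y = 0: P_y − 60 = 0 → P_y = 60.00 kN.
ΣM about P: M_P − 60·9.9 = 0 → M_P = 594.0 kN·m.

P_x = 0, P_y = 60.00 kN, M_P = 594.0 kN·m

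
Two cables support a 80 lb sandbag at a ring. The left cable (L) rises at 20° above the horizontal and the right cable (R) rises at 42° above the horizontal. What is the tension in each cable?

ΣF_x = 0: −T_L·cos20° + T_R·cos42° = 0 → T_R = 1.26448·T_L.
ΣF_y = 0: T_L·sin20° + T_R·sin42° = 80.
Substitute: T_L·(0.34202 + 1.26448·0.669131) = 80 → T_L = 67.3331 ≈ 67.33 lb.
Then T_R = 1.26448 × 67.3331 = 85.14 lb.

T_L = 67.33 lb, T_R = 85.14 lb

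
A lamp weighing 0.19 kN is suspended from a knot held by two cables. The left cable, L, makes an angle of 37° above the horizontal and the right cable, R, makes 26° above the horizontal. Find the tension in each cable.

T_L = 0.1917 kN, T_R = 0.1703 kN

ΣF_x = 0: −T_L·cos37° + T_R·cos26° = 0 → T_R = 0.888563·T_L.
ΣF_y = 0: T_L·sin37° + T_R·sin26° = 0.19.
Substitute: T_L·(0.601815 + 0.888563·0.438371) = 0.19 → T_L = 0.191661 ≈ 0.1917 kN.
Then T_R = 0.888563 × 0.191661 = 0.1703 kN.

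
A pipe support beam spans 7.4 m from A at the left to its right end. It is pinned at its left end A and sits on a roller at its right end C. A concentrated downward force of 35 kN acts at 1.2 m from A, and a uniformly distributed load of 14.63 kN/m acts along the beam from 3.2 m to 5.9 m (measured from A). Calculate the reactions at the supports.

A_x = 0, A_y = 44.54 kN, C_y = 29.96 kN

Resultant of the distributed load: 14.63 × 2.7 = 39.501 kN at 4.55 m from A.
Taking moments about A: C_y·7.4 − 35·1.2 − (14.63·2.7)·4.55 = 0 → C_y = 221.72955/7.4 = 29.9635 ≈ 29.96 kN.
ΣF_y = 0: A_y + 29.9635 − 35 − 14.63·2.7 = 0 → A_y = 44.54 kN.
ΣF_x = 0: no horizontal applied forces, so A_x = 0.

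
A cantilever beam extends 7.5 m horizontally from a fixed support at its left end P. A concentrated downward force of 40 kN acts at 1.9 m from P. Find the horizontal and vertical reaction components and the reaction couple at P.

P_x = 0, P_y = 40.00 kN, M_P = 76.00 kN·m

ΣF_x = 0: P_x = 0.
ΣF_y = 0: P_y − 40 = 0 → P_y = 40.00 kN.
ΣM about P: M_P − 40·1.9 = 0 → M_P = 76.00 kN·m.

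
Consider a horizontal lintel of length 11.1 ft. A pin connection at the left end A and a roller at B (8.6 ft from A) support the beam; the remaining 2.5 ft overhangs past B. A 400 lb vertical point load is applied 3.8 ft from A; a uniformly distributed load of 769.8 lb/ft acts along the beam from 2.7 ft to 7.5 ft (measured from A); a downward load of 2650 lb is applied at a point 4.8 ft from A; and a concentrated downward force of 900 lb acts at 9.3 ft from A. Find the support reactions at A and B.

Resultant of the distributed load: 769.8 × 4.8 = 3695.04 lb at 5.1 ft from A.
Taking moments about A: B_y·8.6 − 400·3.8 − (769.8·4.8)·5.1 − 2650·4.8 − 900·9.3 = 0 → B_y = 41454.704/8.6 = 4820.31 ≈ 4820 lb.
ΣF_y = 0: A_y + 4820.31 − 400 − 769.8·4.8 − 2650 − 900 = 0 → A_y = 2825 lb.
ΣF_x = 0: no horizontal applied forces, so A_x = 0.

A_x = 0, A_y = 2825 lb, B_y = 4820 lb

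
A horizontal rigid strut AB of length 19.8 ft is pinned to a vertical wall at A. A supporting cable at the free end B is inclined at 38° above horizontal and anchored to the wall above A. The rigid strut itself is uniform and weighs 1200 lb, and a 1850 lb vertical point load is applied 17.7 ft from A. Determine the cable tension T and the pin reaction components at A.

ΣM about A: T·sin38°·19.8 − 1200·9.9 − 1850·17.7 = 0 → T = 44625/(19.8·0.615661) = 3660.76 ≈ 3661 lb.
ΣF_x = 0: A_x − T·cos38° = 0 → A_x = 3660.76 × 0.788011 = 2885 lb.
ΣF_y = 0: A_y + T·sin38° − 1200 − 1850 = 0 → A_y = 3050 − 3660.76 × 0.615661 = 796.2 lb.

T = 3661 lb, A_x = 2885 lb, A_y = 796.2 lb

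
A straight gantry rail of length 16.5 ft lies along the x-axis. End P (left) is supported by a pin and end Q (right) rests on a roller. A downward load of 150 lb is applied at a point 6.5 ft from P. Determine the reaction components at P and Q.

P_x = 0, P_y = 90.91 lb, Q_y = 59.09 lb

ΣM about P: Q_y·16.5 − 150·6.5 = 0 → Q_y = 975/16.5 = 59.0909 ≈ 59.09 lb.
ΣF_y = 0: P_y + 59.0909 − 150 = 0 → P_y = 90.91 lb.
ΣF_x = 0: no horizontal applied forces, so P_x = 0.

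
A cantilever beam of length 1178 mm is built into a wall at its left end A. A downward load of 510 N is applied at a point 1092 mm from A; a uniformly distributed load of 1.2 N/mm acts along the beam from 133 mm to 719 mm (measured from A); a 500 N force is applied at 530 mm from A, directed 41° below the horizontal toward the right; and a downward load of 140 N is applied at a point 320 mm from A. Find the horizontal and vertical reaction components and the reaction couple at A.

Resultant of the distributed load: 1.2 × 586 = 703.2 N at 426 mm from A.
ΣF_x = 0: A_x + 500·cos41° = 0 → A_x = -377.4 N.
ΣF_y = 0: A_y − 510 − 1.2·586 − 500·sin41° − 140 = 0 → A_y = 1681 N.
ΣM about A: M_A − 510·1092 − (1.2·586)·426 − 500·sin41°·530 − 140·320 = 0 → M_A = 1075000 N·mm.

A_x = -377.4 N, A_y = 1681 N, M_A = 1075000 N·mm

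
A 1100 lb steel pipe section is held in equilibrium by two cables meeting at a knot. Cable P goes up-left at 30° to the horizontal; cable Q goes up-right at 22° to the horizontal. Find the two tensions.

ΣF_x = 0: −T_P·cos30° + T_Q·cos22° = 0 → T_Q = 0.934038·T_P.
ΣF_y = 0: T_P·sin30° + T_Q·sin22° = 1100.
Substitute: T_P·(0.5 + 0.934038·0.374607) = 1100 → T_P = 1294.27 ≈ 1294 lb.
Then T_Q = 0.934038 × 1294.27 = 1209 lb.

T_P = 1294 lb, T_Q = 1209 lb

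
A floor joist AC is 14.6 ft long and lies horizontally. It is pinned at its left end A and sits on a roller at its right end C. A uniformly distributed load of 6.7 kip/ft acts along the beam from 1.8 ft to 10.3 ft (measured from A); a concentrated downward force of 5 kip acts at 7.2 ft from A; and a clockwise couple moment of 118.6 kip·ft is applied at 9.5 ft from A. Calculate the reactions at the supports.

Resultant of the distributed load: 6.7 × 8.5 = 56.95 kip at 6.05 ft from A.
Moments about A: C_y·14.6 − (6.7·8.5)·6.05 − 5·7.2 − 118.6 = 0 → C_y = 499.1475/14.6 = 34.1882 ≈ 34.19 kip.
ΣF_y = 0: A_y + 34.1882 − 6.7·8.5 − 5 = 0 → A_y = 27.76 kip.
ΣF_x = 0: no horizontal applied forces, so A_x = 0.

A_x = 0, A_y = 27.76 kip, C_y = 34.19 kip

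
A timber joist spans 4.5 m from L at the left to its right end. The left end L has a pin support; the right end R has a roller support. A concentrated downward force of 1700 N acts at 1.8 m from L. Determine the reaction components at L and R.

ΣM about L: R_y·4.5 − 1700·1.8 = 0 → R_y = 3060/4.5 = 680.0 N.
ΣF_y = 0: L_y + 680 − 1700 = 0 → L_y = 1020 N.
ΣF_x = 0: no horizontal applied forces, so L_x = 0.

L_x = 0, L_y = 1020 N, R_y = 680.0 N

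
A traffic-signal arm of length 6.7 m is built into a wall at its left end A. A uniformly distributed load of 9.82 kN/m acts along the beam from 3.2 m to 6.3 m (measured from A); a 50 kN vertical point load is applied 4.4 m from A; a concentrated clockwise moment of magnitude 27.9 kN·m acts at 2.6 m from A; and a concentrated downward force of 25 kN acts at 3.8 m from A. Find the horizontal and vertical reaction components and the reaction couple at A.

Resultant of the distributed load: 9.82 × 3.1 = 30.442 kN at 4.75 m from A.
ΣF_x = 0: A_x = 0.
ΣF_y = 0: A_y − 9.82·3.1 − 50 − 25 = 0 → A_y = 105.4 kN.
ΣM about A: M_A − (9.82·3.1)·4.75 − 50·4.4 − 27.9 − 25·3.8 = 0 → M_A = 487.5 kN·m.

A_x = 0, A_y = 105.4 kN, M_A = 487.5 kN·m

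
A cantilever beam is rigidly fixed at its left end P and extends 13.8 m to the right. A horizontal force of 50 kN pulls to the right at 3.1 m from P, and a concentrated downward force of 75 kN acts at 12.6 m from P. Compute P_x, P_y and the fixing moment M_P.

P_x = -50.00 kN, P_y = 75.00 kN, M_P = 945.0 kN·m

ΣF_x = 0: P_x + 50 = 0 → P_x = -50.00 kN.
ΣF_y = 0: P_y − 75 = 0 → P_y = 75.00 kN.
ΣM about P: M_P − 75·12.6 = 0 → M_P = 945.0 kN·m.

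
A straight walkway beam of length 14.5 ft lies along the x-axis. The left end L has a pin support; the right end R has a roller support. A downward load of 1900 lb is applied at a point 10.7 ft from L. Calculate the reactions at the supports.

Taking moments about L: R_y·14.5 − 1900·10.7 = 0 → R_y = 20330/14.5 = 1402.07 ≈ 1402 lb.
ΣF_y = 0: L_y + 1402.07 − 1900 = 0 → L_y = 497.9 lb.
ΣF_x = 0: no horizontal applied forces, so L_x = 0.

L_x = 0, L_y = 497.9 lb, R_y = 1402 lb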